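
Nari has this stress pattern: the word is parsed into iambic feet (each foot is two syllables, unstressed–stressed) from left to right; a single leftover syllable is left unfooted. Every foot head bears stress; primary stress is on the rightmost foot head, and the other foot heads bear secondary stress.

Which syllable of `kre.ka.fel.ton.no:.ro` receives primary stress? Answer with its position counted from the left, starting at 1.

Parse left to right into iambic (σˈσ) feet: (kre.ˈka) (fel.ˈton) (no:.ˈro).
Foot heads (stressed positions): 2, 4, 6.
End Rule Rightmost: primary stress on the rightmost head = syllable 6.
Primary stress: syllable 6 → kre.ka.fel.ton.no:.ˈro.

6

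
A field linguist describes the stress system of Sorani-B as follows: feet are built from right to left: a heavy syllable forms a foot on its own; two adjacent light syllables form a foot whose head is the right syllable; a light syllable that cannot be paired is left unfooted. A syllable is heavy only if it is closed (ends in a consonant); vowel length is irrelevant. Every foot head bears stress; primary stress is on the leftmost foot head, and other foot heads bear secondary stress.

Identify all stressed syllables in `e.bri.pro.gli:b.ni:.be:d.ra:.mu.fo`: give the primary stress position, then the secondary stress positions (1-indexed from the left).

Weights: 1 e L, 2 bri L, 3 pro L, 4 gli:b H, 5 ni: L, 6 be:d H, 7 ra: L, 8 mu L, 9 fo L.
Parse right to left (heavy = foot alone; LL = one foot; stranded L unfooted): e (bri.ˈpro) (ˈgli:b) ni: (ˈbe:d) ra: (mu.ˈfo).
Foot heads: 3, 4, 6, 9.
Primary stress on the leftmost head = syllable 3.
Secondary stress on 4, 6, 9: e.bri.ˈpro.ˌgli:b.ni:.ˌbe:d.ra:.mu.ˌfo.

primary 3, secondary 4, 6, 9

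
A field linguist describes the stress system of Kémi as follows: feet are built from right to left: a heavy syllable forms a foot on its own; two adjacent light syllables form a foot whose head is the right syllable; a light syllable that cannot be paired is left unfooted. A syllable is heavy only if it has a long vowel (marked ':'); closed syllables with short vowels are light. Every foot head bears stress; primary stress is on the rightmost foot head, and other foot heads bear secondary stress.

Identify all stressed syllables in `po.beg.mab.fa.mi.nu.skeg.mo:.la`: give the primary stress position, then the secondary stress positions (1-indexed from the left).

Weights: 1 po L, 2 beg L, 3 mab L, 4 fa L, 5 mi L, 6 nu L, 7 skeg L, 8 mo: H, 9 la L.
Parse right to left (heavy = foot alone; LL = one foot; stranded L unfooted): po (beg.ˈmab) (fa.ˈmi) (nu.ˈskeg) (ˈmo:) la.
Foot heads: 3, 5, 7, 8.
Primary stress on the rightmost head = syllable 8.
Secondary stress on 3, 5, 7: po.beg.ˌmab.fa.ˌmi.nu.ˌskeg.ˈmo:.la.

primary 8, secondary 3, 5, 7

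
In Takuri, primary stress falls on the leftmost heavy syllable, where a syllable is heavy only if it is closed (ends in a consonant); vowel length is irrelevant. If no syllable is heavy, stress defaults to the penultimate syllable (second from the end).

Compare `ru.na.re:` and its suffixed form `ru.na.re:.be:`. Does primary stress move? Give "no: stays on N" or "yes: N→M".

yes: 2→3

Base `ru.na.re:` (3 syllables):
  Weights: 1 ru L, 2 na L, 3 re: L.
  No heavy syllable in the domain; default to the penultimate syllable (second from the end) = syllable 2.
  → primary stress on syllable 2.
Suffixed `ru.na.re:.be:` (4 syllables):
  Weights: 1 ru L, 2 na L, 3 re: L, 4 be: L.
  No heavy syllable in the domain; default to the penultimate syllable (second from the end) = syllable 3.
  → primary stress on syllable 3.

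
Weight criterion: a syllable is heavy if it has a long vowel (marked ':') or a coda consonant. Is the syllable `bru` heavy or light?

`bru`: short vowel, open (no coda). Short vowel, open → light.

light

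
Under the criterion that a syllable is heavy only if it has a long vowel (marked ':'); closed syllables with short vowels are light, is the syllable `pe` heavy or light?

light

`pe`: short vowel, open (no coda). Short vowel → light.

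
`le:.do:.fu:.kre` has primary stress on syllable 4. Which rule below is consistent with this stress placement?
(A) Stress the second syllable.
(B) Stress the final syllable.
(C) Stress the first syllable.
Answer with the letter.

Rule A → syllable 2 (observed: 4).
Rule B → syllable 4 ✓.
Rule C → syllable 1 (observed: 4).

B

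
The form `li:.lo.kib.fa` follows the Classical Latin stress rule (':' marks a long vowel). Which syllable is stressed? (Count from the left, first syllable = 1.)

3

Classical Latin: stress the penult if heavy (long vowel or closed), else the antepenult.
Weights: 2 lo L, 3 kib H, 4 fa L.
The penult (syllable 3, kib) is heavy, so it takes stress.
Stress on syllable 3: li:.lo.ˈkib.fa.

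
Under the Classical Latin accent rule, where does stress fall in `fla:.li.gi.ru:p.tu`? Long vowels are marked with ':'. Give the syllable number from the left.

Classical Latin: stress the penult if heavy (long vowel or closed), else the antepenult.
Weights: 3 gi L, 4 ru:p H, 5 tu L.
The penult (syllable 4, ru:p) is heavy, so it takes stress.
Stress on syllable 4: fla:.li.gi.ˈru:p.tu.

4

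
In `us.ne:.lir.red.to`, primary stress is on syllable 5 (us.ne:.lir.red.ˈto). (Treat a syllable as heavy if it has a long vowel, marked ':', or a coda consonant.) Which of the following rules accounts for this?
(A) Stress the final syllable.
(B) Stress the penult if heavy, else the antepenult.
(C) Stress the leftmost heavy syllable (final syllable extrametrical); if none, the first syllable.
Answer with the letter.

A

Rule A → syllable 5 ✓.
Rule B → syllable 4 (observed: 5).
Rule C → syllable 1 (observed: 5).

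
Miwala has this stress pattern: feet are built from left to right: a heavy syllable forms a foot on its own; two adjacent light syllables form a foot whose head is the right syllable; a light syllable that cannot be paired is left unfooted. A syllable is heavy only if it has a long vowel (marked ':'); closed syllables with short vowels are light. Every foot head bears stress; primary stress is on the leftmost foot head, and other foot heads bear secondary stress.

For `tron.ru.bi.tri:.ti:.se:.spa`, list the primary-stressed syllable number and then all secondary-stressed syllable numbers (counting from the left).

Weights: 1 tron L, 2 ru L, 3 bi L, 4 tri: H, 5 ti: H, 6 se: H, 7 spa L.
Parse left to right (heavy = foot alone; LL = one foot; stranded L unfooted): (tron.ˈru) bi (ˈtri:) (ˈti:) (ˈse:) spa.
Foot heads: 2, 4, 5, 6.
Primary stress on the leftmost head = syllable 2.
Secondary stress on 4, 5, 6: tron.ˈru.bi.ˌtri:.ˌti:.ˌse:.spa.

primary 2, secondary 4, 5, 6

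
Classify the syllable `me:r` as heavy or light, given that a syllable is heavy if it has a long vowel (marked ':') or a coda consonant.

heavy

`me:r`: long vowel, closed (coda /r/). Long vowel and closed → heavy.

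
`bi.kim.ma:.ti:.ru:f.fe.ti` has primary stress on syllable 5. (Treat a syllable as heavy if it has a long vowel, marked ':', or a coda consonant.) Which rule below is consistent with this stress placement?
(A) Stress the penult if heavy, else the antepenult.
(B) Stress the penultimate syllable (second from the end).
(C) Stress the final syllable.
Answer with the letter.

Rule A → syllable 5 ✓.
Rule B → syllable 6 (observed: 5).
Rule C → syllable 7 (observed: 5).

A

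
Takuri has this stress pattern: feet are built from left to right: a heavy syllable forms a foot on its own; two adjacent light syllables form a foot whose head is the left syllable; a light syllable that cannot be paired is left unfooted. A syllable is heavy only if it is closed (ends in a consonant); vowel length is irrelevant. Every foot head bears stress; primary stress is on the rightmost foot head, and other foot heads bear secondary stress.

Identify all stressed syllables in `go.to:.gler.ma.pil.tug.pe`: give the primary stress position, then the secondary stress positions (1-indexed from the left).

primary 6, secondary 1, 3, 5

Weights: 1 go L, 2 to: L, 3 gler H, 4 ma L, 5 pil H, 6 tug H, 7 pe L.
Parse left to right (heavy = foot alone; LL = one foot; stranded L unfooted): (ˈgo.to:) (ˈgler) ma (ˈpil) (ˈtug) pe.
Foot heads: 1, 3, 5, 6.
Primary stress on the rightmost head = syllable 6.
Secondary stress on 1, 3, 5: ˌgo.to:.ˌgler.ma.ˌpil.ˈtug.pe.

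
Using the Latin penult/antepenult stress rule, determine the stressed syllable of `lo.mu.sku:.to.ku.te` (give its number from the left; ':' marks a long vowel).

4

Classical Latin: stress the penult if heavy (long vowel or closed), else the antepenult.
Weights: 4 to L, 5 ku L, 6 te L.
The penult (syllable 5, ku) is light, so stress falls on the antepenult (syllable 4, to).
Stress on syllable 4: lo.mu.sku:.ˈto.ku.te.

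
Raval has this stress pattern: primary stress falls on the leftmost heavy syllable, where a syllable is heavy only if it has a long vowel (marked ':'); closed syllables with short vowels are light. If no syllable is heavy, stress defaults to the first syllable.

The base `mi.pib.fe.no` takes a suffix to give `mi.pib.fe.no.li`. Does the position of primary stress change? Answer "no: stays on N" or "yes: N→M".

Base `mi.pib.fe.no` (4 syllables):
  Weights: 1 mi L, 2 pib L, 3 fe L, 4 no L.
  No heavy syllable in the domain; default to the first syllable = syllable 1.
  → primary stress on syllable 1.
Suffixed `mi.pib.fe.no.li` (5 syllables):
  Weights: 1 mi L, 2 pib L, 3 fe L, 4 no L, 5 li L.
  No heavy syllable in the domain; default to the first syllable = syllable 1.
  → primary stress on syllable 1.

no: stays on 1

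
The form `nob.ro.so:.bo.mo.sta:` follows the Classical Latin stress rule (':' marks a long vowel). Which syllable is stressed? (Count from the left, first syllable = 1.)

4

Classical Latin: stress the penult if heavy (long vowel or closed), else the antepenult.
Weights: 4 bo L, 5 mo L, 6 sta: H.
The penult (syllable 5, mo) is light, so stress falls on the antepenult (syllable 4, bo).
Stress on syllable 4: nob.ro.so:.ˈbo.mo.sta:.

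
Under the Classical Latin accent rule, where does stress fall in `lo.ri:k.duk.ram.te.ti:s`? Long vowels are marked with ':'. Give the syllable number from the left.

4

Classical Latin: stress the penult if heavy (long vowel or closed), else the antepenult.
Weights: 4 ram H, 5 te L, 6 ti:s H.
The penult (syllable 5, te) is light, so stress falls on the antepenult (syllable 4, ram).
Stress on syllable 4: lo.ri:k.duk.ˈram.te.ti:s.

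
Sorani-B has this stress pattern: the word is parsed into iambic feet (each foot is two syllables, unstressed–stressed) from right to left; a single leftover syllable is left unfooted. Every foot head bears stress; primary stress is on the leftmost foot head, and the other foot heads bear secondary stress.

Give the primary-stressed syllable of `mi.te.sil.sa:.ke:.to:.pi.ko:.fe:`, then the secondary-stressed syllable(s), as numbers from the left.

primary 3, secondary 5, 7, 9

Parse right to left into iambic (σˈσ) feet: mi (te.ˈsil) (sa:.ˈke:) (to:.ˈpi) (ko:.ˈfe:). Syllable 1 is left unfooted.
Foot heads (stressed positions): 3, 5, 7, 9.
End Rule Leftmost: primary stress on the leftmost head = syllable 3.
Secondary stress on 5, 7, 9: mi.te.ˈsil.sa:.ˌke:.to:.ˌpi.ko:.ˌfe:.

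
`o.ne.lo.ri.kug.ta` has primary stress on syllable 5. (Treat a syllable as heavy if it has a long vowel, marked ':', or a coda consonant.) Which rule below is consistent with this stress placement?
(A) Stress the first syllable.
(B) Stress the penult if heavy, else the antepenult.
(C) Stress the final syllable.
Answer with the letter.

Rule A → syllable 1 (observed: 5).
Rule B → syllable 5 ✓.
Rule C → syllable 6 (observed: 5).

B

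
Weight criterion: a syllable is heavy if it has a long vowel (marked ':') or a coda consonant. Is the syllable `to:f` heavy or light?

`to:f`: long vowel, closed (coda /f/). Long vowel and closed → heavy.

heavy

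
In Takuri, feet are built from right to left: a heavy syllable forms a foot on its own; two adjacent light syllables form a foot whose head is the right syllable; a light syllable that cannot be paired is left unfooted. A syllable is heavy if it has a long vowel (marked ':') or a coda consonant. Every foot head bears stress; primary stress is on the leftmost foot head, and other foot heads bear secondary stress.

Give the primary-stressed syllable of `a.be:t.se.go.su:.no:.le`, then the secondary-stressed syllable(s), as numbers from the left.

Weights: 1 a L, 2 be:t H, 3 se L, 4 go L, 5 su: H, 6 no: H, 7 le L.
Parse right to left (heavy = foot alone; LL = one foot; stranded L unfooted): a (ˈbe:t) (se.ˈgo) (ˈsu:) (ˈno:) le.
Foot heads: 2, 4, 5, 6.
Primary stress on the leftmost head = syllable 2.
Secondary stress on 4, 5, 6: a.ˈbe:t.se.ˌgo.ˌsu:.ˌno:.le.

primary 2, secondary 4, 5, 6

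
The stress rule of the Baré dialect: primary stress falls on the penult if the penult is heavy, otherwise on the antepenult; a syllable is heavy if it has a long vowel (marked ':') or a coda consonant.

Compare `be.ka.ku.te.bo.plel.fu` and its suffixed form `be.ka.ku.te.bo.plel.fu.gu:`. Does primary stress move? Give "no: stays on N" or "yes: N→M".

Base `be.ka.ku.te.bo.plel.fu` (7 syllables):
  Weights: 5 bo L, 6 plel H, 7 fu L.
  The penult (syllable 6, plel) is heavy, so it takes stress.
  → primary stress on syllable 6.
Suffixed `be.ka.ku.te.bo.plel.fu.gu:` (8 syllables):
  Weights: 6 plel H, 7 fu L, 8 gu: H.
  The penult (syllable 7, fu) is light, so stress falls on the antepenult (syllable 6, plel).
  → primary stress on syllable 6.

no: stays on 6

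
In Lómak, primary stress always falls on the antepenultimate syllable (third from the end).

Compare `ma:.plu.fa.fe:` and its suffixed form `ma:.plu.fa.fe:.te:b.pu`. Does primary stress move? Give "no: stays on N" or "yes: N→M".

yes: 2→4

Base `ma:.plu.fa.fe:` (4 syllables):
  The word has 4 syllables; the antepenultimate syllable (third from the end) is syllable 2 (plu).
  → primary stress on syllable 2.
Suffixed `ma:.plu.fa.fe:.te:b.pu` (6 syllables):
  The word has 6 syllables; the antepenultimate syllable (third from the end) is syllable 4 (fe:).
  → primary stress on syllable 4.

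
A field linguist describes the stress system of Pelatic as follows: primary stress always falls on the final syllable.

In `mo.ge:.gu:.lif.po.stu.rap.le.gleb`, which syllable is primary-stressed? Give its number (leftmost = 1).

9

The word has 9 syllables; the final syllable is syllable 9 (gleb).
Primary stress: syllable 9 → mo.ge:.gu:.lif.po.stu.rap.le.ˈgleb.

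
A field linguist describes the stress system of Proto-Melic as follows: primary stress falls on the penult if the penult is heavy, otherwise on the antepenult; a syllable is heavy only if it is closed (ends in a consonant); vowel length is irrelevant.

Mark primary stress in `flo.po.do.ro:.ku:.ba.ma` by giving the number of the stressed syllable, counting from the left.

Weights: 5 ku: L, 6 ba L, 7 ma L.
The penult (syllable 6, ba) is light, so stress falls on the antepenult (syllable 5, ku:).
Primary stress: syllable 5 → flo.po.do.ro:.ˈku:.ba.ma.

5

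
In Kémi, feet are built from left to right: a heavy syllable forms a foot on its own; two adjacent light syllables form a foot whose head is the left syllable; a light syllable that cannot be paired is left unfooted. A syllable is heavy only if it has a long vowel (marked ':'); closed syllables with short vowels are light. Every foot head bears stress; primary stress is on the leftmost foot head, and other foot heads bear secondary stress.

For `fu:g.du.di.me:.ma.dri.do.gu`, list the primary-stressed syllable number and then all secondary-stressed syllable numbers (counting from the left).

Weights: 1 fu:g H, 2 du L, 3 di L, 4 me: H, 5 ma L, 6 dri L, 7 do L, 8 gu L.
Parse left to right (heavy = foot alone; LL = one foot; stranded L unfooted): (ˈfu:g) (ˈdu.di) (ˈme:) (ˈma.dri) (ˈdo.gu).
Foot heads: 1, 2, 4, 5, 7.
Primary stress on the leftmost head = syllable 1.
Secondary stress on 2, 4, 5, 7: ˈfu:g.ˌdu.di.ˌme:.ˌma.dri.ˌdo.gu.

primary 1, secondary 2, 4, 5, 7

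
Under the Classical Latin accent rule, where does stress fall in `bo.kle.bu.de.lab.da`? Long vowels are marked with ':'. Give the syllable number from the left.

5

Classical Latin: stress the penult if heavy (long vowel or closed), else the antepenult.
Weights: 4 de L, 5 lab H, 6 da L.
The penult (syllable 5, lab) is heavy, so it takes stress.
Stress on syllable 5: bo.kle.bu.de.ˈlab.da.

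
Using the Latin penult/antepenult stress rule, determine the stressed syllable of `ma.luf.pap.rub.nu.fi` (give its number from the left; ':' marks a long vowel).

4

Classical Latin: stress the penult if heavy (long vowel or closed), else the antepenult.
Weights: 4 rub H, 5 nu L, 6 fi L.
The penult (syllable 5, nu) is light, so stress falls on the antepenult (syllable 4, rub).
Stress on syllable 4: ma.luf.pap.ˈrub.nu.fi.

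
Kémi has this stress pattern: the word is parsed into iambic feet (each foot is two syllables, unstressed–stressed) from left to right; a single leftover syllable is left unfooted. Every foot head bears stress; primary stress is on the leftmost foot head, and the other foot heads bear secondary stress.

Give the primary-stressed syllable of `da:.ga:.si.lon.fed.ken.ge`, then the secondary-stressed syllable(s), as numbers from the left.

Parse left to right into iambic (σˈσ) feet: (da:.ˈga:) (si.ˈlon) (fed.ˈken) ge. Syllable 7 is left unfooted.
Foot heads (stressed positions): 2, 4, 6.
End Rule Leftmost: primary stress on the leftmost head = syllable 2.
Secondary stress on 4, 6: da:.ˈga:.si.ˌlon.fed.ˌken.ge.

primary 2, secondary 4, 6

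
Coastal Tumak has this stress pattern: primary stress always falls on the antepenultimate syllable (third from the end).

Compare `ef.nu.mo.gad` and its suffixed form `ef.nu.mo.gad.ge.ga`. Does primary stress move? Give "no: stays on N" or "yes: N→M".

Base `ef.nu.mo.gad` (4 syllables):
  The word has 4 syllables; the antepenultimate syllable (third from the end) is syllable 2 (nu).
  → primary stress on syllable 2.
Suffixed `ef.nu.mo.gad.ge.ga` (6 syllables):
  The word has 6 syllables; the antepenultimate syllable (third from the end) is syllable 4 (gad).
  → primary stress on syllable 4.

yes: 2→4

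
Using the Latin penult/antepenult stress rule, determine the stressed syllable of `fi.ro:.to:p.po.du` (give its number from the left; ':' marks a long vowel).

Classical Latin: stress the penult if heavy (long vowel or closed), else the antepenult.
Weights: 3 to:p H, 4 po L, 5 du L.
The penult (syllable 4, po) is light, so stress falls on the antepenult (syllable 3, to:p).
Stress on syllable 3: fi.ro:.ˈto:p.po.du.

3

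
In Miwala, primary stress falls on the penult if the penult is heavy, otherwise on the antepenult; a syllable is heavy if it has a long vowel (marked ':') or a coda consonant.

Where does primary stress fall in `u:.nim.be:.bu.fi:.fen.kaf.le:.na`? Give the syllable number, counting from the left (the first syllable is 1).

8

Weights: 7 kaf H, 8 le: H, 9 na L.
The penult (syllable 8, le:) is heavy, so it takes stress.
Primary stress: syllable 8 → u:.nim.be:.bu.fi:.fen.kaf.ˈle:.na.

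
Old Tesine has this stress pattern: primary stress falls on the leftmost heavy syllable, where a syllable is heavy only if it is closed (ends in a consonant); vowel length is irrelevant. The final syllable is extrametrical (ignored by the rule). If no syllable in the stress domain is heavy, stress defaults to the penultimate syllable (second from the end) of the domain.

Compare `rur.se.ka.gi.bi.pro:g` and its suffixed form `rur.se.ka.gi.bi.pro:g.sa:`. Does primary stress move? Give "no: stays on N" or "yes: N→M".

Base `rur.se.ka.gi.bi.pro:g` (6 syllables):
  The final syllable (6, pro:g) is extrametrical; the stress domain is syllables 1–5.
  Weights: 1 rur H, 2 se L, 3 ka L, 4 gi L, 5 bi L.
  Heavy syllables in the domain: 1. The leftmost is syllable 1 (rur).
  → primary stress on syllable 1.
Suffixed `rur.se.ka.gi.bi.pro:g.sa:` (7 syllables):
  The final syllable (7, sa:) is extrametrical; the stress domain is syllables 1–6.
  Weights: 1 rur H, 2 se L, 3 ka L, 4 gi L, 5 bi L, 6 pro:g H.
  Heavy syllables in the domain: 1, 6. The leftmost is syllable 1 (rur).
  → primary stress on syllable 1.

no: stays on 1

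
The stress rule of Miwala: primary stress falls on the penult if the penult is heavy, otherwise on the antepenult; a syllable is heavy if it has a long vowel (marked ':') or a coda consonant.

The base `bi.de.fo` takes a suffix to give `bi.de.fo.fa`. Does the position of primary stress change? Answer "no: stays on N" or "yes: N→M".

Base `bi.de.fo` (3 syllables):
  Weights: 1 bi L, 2 de L, 3 fo L.
  The penult (syllable 2, de) is light, so stress falls on the antepenult (syllable 1, bi).
  → primary stress on syllable 1.
Suffixed `bi.de.fo.fa` (4 syllables):
  Weights: 2 de L, 3 fo L, 4 fa L.
  The penult (syllable 3, fo) is light, so stress falls on the antepenult (syllable 2, de).
  → primary stress on syllable 2.

yes: 1→2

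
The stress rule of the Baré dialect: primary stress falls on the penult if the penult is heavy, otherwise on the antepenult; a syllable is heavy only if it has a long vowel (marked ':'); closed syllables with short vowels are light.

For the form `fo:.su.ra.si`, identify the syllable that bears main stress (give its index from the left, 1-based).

Weights: 2 su L, 3 ra L, 4 si L.
The penult (syllable 3, ra) is light, so stress falls on the antepenult (syllable 2, su).
Primary stress: syllable 2 → fo:.ˈsu.ra.si.

2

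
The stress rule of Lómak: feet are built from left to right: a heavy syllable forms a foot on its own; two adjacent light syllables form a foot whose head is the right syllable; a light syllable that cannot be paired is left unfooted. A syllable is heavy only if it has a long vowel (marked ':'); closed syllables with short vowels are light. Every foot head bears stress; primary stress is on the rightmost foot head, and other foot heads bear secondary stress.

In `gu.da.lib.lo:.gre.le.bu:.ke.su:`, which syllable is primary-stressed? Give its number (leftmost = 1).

Weights: 1 gu L, 2 da L, 3 lib L, 4 lo: H, 5 gre L, 6 le L, 7 bu: H, 8 ke L, 9 su: H.
Parse left to right (heavy = foot alone; LL = one foot; stranded L unfooted): (gu.ˈda) lib (ˈlo:) (gre.ˈle) (ˈbu:) ke (ˈsu:).
Foot heads: 2, 4, 6, 7, 9.
Primary stress on the rightmost head = syllable 9.
Primary stress: syllable 9 → gu.da.lib.lo:.gre.le.bu:.ke.ˈsu:.

9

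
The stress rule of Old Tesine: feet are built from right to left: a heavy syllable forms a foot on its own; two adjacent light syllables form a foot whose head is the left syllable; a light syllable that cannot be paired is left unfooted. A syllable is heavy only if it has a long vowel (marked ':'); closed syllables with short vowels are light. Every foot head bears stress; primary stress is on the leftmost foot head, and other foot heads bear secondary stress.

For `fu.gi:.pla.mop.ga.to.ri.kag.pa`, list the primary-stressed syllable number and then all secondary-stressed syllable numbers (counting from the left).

Weights: 1 fu L, 2 gi: H, 3 pla L, 4 mop L, 5 ga L, 6 to L, 7 ri L, 8 kag L, 9 pa L.
Parse right to left (heavy = foot alone; LL = one foot; stranded L unfooted): fu (ˈgi:) pla (ˈmop.ga) (ˈto.ri) (ˈkag.pa).
Foot heads: 2, 4, 6, 8.
Primary stress on the leftmost head = syllable 2.
Secondary stress on 4, 6, 8: fu.ˈgi:.pla.ˌmop.ga.ˌto.ri.ˌkag.pa.

primary 2, secondary 4, 6, 8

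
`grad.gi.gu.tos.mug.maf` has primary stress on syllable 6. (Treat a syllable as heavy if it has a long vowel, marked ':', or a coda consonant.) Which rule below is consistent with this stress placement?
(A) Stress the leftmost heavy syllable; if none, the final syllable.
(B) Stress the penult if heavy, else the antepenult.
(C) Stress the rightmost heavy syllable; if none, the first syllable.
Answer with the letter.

C

Rule A → syllable 1 (observed: 6).
Rule B → syllable 5 (observed: 6).
Rule C → syllable 6 ✓.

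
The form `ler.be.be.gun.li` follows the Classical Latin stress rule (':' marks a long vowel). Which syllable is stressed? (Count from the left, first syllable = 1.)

Classical Latin: stress the penult if heavy (long vowel or closed), else the antepenult.
Weights: 3 be L, 4 gun H, 5 li L.
The penult (syllable 4, gun) is heavy, so it takes stress.
Stress on syllable 4: ler.be.be.ˈgun.li.

4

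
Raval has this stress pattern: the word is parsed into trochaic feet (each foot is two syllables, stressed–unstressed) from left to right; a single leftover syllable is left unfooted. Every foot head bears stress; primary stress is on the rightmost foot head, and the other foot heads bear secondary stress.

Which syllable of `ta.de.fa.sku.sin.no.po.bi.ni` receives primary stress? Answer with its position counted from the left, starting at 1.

7

Parse left to right into trochaic (ˈσσ) feet: (ˈta.de) (ˈfa.sku) (ˈsin.no) (ˈpo.bi) ni. Syllable 9 is left unfooted.
Foot heads (stressed positions): 1, 3, 5, 7.
End Rule Rightmost: primary stress on the rightmost head = syllable 7.
Primary stress: syllable 7 → ta.de.fa.sku.sin.no.ˈpo.bi.ni.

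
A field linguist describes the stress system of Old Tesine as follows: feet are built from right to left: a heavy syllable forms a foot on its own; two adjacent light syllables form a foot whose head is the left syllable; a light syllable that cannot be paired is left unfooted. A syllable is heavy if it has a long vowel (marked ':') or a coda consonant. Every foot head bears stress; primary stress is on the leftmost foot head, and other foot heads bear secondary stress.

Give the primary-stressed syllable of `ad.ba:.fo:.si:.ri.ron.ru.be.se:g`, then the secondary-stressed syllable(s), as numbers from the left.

primary 1, secondary 2, 3, 4, 6, 7, 9

Weights: 1 ad H, 2 ba: H, 3 fo: H, 4 si: H, 5 ri L, 6 ron H, 7 ru L, 8 be L, 9 se:g H.
Parse right to left (heavy = foot alone; LL = one foot; stranded L unfooted): (ˈad) (ˈba:) (ˈfo:) (ˈsi:) ri (ˈron) (ˈru.be) (ˈse:g).
Foot heads: 1, 2, 3, 4, 6, 7, 9.
Primary stress on the leftmost head = syllable 1.
Secondary stress on 2, 3, 4, 6, 7, 9: ˈad.ˌba:.ˌfo:.ˌsi:.ri.ˌron.ˌru.be.ˌse:g.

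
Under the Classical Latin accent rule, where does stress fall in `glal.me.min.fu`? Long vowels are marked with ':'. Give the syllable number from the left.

Classical Latin: stress the penult if heavy (long vowel or closed), else the antepenult.
Weights: 2 me L, 3 min H, 4 fu L.
The penult (syllable 3, min) is heavy, so it takes stress.
Stress on syllable 3: glal.me.ˈmin.fu.

3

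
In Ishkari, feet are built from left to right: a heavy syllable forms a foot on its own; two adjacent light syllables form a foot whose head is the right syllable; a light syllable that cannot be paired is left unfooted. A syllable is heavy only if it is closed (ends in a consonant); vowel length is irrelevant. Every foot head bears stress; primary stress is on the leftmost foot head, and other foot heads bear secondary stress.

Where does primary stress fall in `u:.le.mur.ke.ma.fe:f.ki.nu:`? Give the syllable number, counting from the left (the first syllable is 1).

Weights: 1 u: L, 2 le L, 3 mur H, 4 ke L, 5 ma L, 6 fe:f H, 7 ki L, 8 nu: L.
Parse left to right (heavy = foot alone; LL = one foot; stranded L unfooted): (u:.ˈle) (ˈmur) (ke.ˈma) (ˈfe:f) (ki.ˈnu:).
Foot heads: 2, 3, 5, 6, 8.
Primary stress on the leftmost head = syllable 2.
Primary stress: syllable 2 → u:.ˈle.mur.ke.ma.fe:f.ki.nu:.

2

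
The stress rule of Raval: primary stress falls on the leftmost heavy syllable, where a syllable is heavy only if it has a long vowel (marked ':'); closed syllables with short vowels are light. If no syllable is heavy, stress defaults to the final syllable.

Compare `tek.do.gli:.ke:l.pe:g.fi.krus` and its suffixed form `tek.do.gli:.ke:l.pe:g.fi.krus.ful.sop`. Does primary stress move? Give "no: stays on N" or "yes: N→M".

no: stays on 3

Base `tek.do.gli:.ke:l.pe:g.fi.krus` (7 syllables):
  Weights: 1 tek L, 2 do L, 3 gli: H, 4 ke:l H, 5 pe:g H, 6 fi L, 7 krus L.
  Heavy syllables in the domain: 3, 4, 5. The leftmost is syllable 3 (gli:).
  → primary stress on syllable 3.
Suffixed `tek.do.gli:.ke:l.pe:g.fi.krus.ful.sop` (9 syllables):
  Weights: 1 tek L, 2 do L, 3 gli: H, 4 ke:l H, 5 pe:g H, 6 fi L, 7 krus L, 8 ful L, 9 sop L.
  Heavy syllables in the domain: 3, 4, 5. The leftmost is syllable 3 (gli:).
  → primary stress on syllable 3.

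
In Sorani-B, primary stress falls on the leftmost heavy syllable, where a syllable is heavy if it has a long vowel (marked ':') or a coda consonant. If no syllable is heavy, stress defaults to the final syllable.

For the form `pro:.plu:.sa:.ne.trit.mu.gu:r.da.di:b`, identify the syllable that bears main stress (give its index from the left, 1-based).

Weights: 1 pro: H, 2 plu: H, 3 sa: H, 4 ne L, 5 trit H, 6 mu L, 7 gu:r H, 8 da L, 9 di:b H.
Heavy syllables in the domain: 1, 2, 3, 5, 7, 9. The leftmost is syllable 1 (pro:).
Primary stress: syllable 1 → ˈpro:.plu:.sa:.ne.trit.mu.gu:r.da.di:b.

1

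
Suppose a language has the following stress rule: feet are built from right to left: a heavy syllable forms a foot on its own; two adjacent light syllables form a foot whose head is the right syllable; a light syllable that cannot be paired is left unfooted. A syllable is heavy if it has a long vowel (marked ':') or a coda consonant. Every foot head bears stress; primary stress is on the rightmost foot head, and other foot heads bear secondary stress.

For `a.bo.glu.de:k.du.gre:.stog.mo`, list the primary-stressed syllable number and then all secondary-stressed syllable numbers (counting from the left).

Weights: 1 a L, 2 bo L, 3 glu L, 4 de:k H, 5 du L, 6 gre: H, 7 stog H, 8 mo L.
Parse right to left (heavy = foot alone; LL = one foot; stranded L unfooted): a (bo.ˈglu) (ˈde:k) du (ˈgre:) (ˈstog) mo.
Foot heads: 3, 4, 6, 7.
Primary stress on the rightmost head = syllable 7.
Secondary stress on 3, 4, 6: a.bo.ˌglu.ˌde:k.du.ˌgre:.ˈstog.mo.

primary 7, secondary 3, 4, 6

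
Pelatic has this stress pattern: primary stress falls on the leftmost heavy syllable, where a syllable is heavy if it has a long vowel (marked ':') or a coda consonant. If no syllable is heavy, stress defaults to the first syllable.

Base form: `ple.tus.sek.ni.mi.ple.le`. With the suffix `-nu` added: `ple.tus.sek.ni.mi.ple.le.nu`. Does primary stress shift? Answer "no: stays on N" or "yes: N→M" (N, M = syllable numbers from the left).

no: stays on 2

Base `ple.tus.sek.ni.mi.ple.le` (7 syllables):
  Weights: 1 ple L, 2 tus H, 3 sek H, 4 ni L, 5 mi L, 6 ple L, 7 le L.
  Heavy syllables in the domain: 2, 3. The leftmost is syllable 2 (tus).
  → primary stress on syllable 2.
Suffixed `ple.tus.sek.ni.mi.ple.le.nu` (8 syllables):
  Weights: 1 ple L, 2 tus H, 3 sek H, 4 ni L, 5 mi L, 6 ple L, 7 le L, 8 nu L.
  Heavy syllables in the domain: 2, 3. The leftmost is syllable 2 (tus).
  → primary stress on syllable 2.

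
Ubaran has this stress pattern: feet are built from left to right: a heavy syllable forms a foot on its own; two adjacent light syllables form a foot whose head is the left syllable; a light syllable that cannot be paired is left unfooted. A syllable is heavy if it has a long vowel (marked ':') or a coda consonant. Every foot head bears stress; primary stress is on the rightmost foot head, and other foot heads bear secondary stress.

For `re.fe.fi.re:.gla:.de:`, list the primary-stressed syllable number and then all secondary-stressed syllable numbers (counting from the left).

primary 6, secondary 1, 4, 5

Weights: 1 re L, 2 fe L, 3 fi L, 4 re: H, 5 gla: H, 6 de: H.
Parse left to right (heavy = foot alone; LL = one foot; stranded L unfooted): (ˈre.fe) fi (ˈre:) (ˈgla:) (ˈde:).
Foot heads: 1, 4, 5, 6.
Primary stress on the rightmost head = syllable 6.
Secondary stress on 1, 4, 5: ˌre.fe.fi.ˌre:.ˌgla:.ˈde:.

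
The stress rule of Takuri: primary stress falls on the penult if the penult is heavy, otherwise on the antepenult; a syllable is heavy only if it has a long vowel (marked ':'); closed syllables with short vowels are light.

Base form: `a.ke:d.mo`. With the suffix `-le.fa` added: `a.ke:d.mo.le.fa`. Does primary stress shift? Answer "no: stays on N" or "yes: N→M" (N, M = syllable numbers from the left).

Base `a.ke:d.mo` (3 syllables):
  Weights: 1 a L, 2 ke:d H, 3 mo L.
  The penult (syllable 2, ke:d) is heavy, so it takes stress.
  → primary stress on syllable 2.
Suffixed `a.ke:d.mo.le.fa` (5 syllables):
  Weights: 3 mo L, 4 le L, 5 fa L.
  The penult (syllable 4, le) is light, so stress falls on the antepenult (syllable 3, mo).
  → primary stress on syllable 3.

yes: 2→3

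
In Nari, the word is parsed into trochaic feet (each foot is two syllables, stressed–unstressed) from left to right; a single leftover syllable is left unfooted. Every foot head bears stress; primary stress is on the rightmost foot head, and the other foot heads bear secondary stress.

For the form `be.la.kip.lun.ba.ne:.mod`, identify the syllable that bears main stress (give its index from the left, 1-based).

5

Parse left to right into trochaic (ˈσσ) feet: (ˈbe.la) (ˈkip.lun) (ˈba.ne:) mod. Syllable 7 is left unfooted.
Foot heads (stressed positions): 1, 3, 5.
End Rule Rightmost: primary stress on the rightmost head = syllable 5.
Primary stress: syllable 5 → be.la.kip.lun.ˈba.ne:.mod.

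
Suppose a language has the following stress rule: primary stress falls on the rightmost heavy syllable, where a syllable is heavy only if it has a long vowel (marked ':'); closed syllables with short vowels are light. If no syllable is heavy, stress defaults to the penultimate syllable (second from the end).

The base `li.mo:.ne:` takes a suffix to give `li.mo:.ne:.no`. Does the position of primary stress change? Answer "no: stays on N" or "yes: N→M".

no: stays on 3

Base `li.mo:.ne:` (3 syllables):
  Weights: 1 li L, 2 mo: H, 3 ne: H.
  Heavy syllables in the domain: 2, 3. The rightmost is syllable 3 (ne:).
  → primary stress on syllable 3.
Suffixed `li.mo:.ne:.no` (4 syllables):
  Weights: 1 li L, 2 mo: H, 3 ne: H, 4 no L.
  Heavy syllables in the domain: 2, 3. The rightmost is syllable 3 (ne:).
  → primary stress on syllable 3.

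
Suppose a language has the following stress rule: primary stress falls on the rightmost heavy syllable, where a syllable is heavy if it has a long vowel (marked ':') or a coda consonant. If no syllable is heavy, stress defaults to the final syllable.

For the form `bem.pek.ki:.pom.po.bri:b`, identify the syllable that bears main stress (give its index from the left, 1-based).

Weights: 1 bem H, 2 pek H, 3 ki: H, 4 pom H, 5 po L, 6 bri:b H.
Heavy syllables in the domain: 1, 2, 3, 4, 6. The rightmost is syllable 6 (bri:b).
Primary stress: syllable 6 → bem.pek.ki:.pom.po.ˈbri:b.

6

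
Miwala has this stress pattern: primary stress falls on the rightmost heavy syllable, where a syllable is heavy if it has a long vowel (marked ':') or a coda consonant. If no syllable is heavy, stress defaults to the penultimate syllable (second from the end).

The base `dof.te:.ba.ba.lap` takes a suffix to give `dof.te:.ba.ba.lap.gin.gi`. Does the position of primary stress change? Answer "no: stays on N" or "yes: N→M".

Base `dof.te:.ba.ba.lap` (5 syllables):
  Weights: 1 dof H, 2 te: H, 3 ba L, 4 ba L, 5 lap H.
  Heavy syllables in the domain: 1, 2, 5. The rightmost is syllable 5 (lap).
  → primary stress on syllable 5.
Suffixed `dof.te:.ba.ba.lap.gin.gi` (7 syllables):
  Weights: 1 dof H, 2 te: H, 3 ba L, 4 ba L, 5 lap H, 6 gin H, 7 gi L.
  Heavy syllables in the domain: 1, 2, 5, 6. The rightmost is syllable 6 (gin).
  → primary stress on syllable 6.

yes: 5→6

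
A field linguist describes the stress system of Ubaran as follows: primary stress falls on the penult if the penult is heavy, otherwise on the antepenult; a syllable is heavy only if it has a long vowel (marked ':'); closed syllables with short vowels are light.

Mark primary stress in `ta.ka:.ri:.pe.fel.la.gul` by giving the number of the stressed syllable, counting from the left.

5

Weights: 5 fel L, 6 la L, 7 gul L.
The penult (syllable 6, la) is light, so stress falls on the antepenult (syllable 5, fel).
Primary stress: syllable 5 → ta.ka:.ri:.pe.ˈfel.la.gul.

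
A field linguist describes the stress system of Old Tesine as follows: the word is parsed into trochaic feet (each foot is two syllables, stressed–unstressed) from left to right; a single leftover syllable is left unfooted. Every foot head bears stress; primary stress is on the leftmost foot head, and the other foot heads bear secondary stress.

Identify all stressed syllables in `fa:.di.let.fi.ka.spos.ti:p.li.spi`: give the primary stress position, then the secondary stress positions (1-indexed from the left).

Parse left to right into trochaic (ˈσσ) feet: (ˈfa:.di) (ˈlet.fi) (ˈka.spos) (ˈti:p.li) spi. Syllable 9 is left unfooted.
Foot heads (stressed positions): 1, 3, 5, 7.
End Rule Leftmost: primary stress on the leftmost head = syllable 1.
Secondary stress on 3, 5, 7: ˈfa:.di.ˌlet.fi.ˌka.spos.ˌti:p.li.spi.

primary 1, secondary 3, 5, 7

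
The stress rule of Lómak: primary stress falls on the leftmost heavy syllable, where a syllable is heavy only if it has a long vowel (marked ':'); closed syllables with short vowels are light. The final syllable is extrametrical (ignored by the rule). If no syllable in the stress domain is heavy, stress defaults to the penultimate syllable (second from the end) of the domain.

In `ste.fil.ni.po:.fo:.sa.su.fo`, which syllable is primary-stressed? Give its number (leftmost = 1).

4

The final syllable (8, fo) is extrametrical; the stress domain is syllables 1–7.
Weights: 1 ste L, 2 fil L, 3 ni L, 4 po: H, 5 fo: H, 6 sa L, 7 su L.
Heavy syllables in the domain: 4, 5. The leftmost is syllable 4 (po:).
Primary stress: syllable 4 → ste.fil.ni.ˈpo:.fo:.sa.su.fo.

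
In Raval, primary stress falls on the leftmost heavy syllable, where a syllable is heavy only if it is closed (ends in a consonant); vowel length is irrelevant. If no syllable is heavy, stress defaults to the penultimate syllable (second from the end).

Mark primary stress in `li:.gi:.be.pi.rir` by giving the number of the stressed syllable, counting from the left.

5

Weights: 1 li: L, 2 gi: L, 3 be L, 4 pi L, 5 rir H.
Heavy syllables in the domain: 5. The leftmost is syllable 5 (rir).
Primary stress: syllable 5 → li:.gi:.be.pi.ˈrir.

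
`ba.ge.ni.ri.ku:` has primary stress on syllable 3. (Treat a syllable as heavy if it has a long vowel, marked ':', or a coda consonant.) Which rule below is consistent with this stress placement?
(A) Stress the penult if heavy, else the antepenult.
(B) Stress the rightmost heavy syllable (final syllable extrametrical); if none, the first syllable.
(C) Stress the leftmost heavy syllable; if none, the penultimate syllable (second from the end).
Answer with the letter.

A

Rule A → syllable 3 ✓.
Rule B → syllable 1 (observed: 3).
Rule C → syllable 5 (observed: 3).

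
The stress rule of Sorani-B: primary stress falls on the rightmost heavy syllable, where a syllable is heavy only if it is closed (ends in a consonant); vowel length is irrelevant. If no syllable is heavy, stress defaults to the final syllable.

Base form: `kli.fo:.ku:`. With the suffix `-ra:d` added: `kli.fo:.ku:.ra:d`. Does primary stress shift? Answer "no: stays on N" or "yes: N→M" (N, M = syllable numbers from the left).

Base `kli.fo:.ku:` (3 syllables):
  Weights: 1 kli L, 2 fo: L, 3 ku: L.
  No heavy syllable in the domain; default to the final syllable = syllable 3.
  → primary stress on syllable 3.
Suffixed `kli.fo:.ku:.ra:d` (4 syllables):
  Weights: 1 kli L, 2 fo: L, 3 ku: L, 4 ra:d H.
  Heavy syllables in the domain: 4. The rightmost is syllable 4 (ra:d).
  → primary stress on syllable 4.

yes: 3→4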